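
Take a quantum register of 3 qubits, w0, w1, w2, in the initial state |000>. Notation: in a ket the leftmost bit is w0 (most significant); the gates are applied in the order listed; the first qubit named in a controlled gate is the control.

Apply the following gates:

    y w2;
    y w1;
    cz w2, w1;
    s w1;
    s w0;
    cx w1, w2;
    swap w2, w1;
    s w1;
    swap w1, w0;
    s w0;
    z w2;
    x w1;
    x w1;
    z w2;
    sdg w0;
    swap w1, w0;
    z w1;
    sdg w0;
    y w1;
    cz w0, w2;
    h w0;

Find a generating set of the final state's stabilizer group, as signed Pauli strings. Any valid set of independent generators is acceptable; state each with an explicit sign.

The final state is stabilized by the group generated by +XII, -IZI, -IIZ; other independent generating sets are equally valid. Key observation: steps 9-16 multiply out to the identity, so the circuit reduces to the remaining gates.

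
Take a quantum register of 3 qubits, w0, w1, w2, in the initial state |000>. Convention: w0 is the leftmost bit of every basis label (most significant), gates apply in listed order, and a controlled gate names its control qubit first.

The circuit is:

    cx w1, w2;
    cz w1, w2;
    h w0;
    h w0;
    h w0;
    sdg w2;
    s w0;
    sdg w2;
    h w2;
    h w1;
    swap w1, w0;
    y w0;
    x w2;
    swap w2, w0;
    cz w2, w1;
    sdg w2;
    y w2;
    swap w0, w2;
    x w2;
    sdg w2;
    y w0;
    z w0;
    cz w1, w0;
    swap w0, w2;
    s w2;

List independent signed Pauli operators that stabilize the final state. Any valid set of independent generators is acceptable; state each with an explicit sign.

The stabilizer group can be generated by -YII, +IYI, +IIX, among other valid generating sets.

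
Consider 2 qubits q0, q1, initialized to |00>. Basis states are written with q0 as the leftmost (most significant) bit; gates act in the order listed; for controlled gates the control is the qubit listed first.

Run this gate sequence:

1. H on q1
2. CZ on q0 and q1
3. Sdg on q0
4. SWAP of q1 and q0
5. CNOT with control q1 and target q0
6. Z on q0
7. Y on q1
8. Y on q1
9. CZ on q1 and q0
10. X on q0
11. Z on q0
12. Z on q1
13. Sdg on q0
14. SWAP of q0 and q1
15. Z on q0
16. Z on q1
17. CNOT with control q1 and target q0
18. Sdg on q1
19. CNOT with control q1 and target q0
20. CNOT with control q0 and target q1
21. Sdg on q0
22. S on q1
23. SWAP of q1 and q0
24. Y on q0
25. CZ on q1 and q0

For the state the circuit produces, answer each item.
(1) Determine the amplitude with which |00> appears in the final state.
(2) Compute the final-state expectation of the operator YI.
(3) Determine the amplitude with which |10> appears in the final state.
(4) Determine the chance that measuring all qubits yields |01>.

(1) |00> carries amplitude -sqrt(2)/2 in the final state.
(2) The observable YI averages to 1.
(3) The final state's coefficient on |10> equals -sqrt(2)*I/2.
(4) Outcome |01> occurs with probability 0.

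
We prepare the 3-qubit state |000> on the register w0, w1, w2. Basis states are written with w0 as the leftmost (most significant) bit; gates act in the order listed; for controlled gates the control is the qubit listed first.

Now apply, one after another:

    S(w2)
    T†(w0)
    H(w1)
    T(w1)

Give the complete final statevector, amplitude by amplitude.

The final amplitudes are sqrt(2)/2 on |000>, sqrt(2)*exp(I*pi/4)/2 on |010>, and 0 on every other basis state.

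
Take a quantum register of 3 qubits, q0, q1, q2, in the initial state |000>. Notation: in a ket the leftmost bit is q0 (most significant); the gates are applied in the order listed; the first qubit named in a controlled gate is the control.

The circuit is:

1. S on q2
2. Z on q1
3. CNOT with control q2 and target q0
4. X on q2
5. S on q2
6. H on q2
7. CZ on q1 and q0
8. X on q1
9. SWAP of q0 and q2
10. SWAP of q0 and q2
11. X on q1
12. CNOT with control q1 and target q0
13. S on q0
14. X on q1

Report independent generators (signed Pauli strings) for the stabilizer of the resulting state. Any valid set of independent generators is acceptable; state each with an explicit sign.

The stabilizer group can be generated by -IIX, +ZII, -IZI, among other valid generating sets.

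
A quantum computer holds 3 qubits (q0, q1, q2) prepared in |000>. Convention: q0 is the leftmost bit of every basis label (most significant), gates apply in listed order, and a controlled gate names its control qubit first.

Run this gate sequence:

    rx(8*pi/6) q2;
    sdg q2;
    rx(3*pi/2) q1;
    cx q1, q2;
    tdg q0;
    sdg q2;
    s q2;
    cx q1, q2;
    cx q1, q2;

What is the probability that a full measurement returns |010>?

The probability of measuring |010> is 3/8.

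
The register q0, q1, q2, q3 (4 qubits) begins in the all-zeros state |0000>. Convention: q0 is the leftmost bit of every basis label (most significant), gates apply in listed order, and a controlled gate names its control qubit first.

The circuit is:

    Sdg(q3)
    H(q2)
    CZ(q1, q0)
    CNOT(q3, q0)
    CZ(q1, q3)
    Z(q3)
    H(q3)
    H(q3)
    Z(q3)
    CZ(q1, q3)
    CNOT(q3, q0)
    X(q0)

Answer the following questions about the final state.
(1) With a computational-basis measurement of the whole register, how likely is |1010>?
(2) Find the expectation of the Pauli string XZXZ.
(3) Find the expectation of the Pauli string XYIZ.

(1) A full measurement returns |1010> with probability 1/2.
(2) In the final state, XZXZ has expectation 0.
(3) The expectation value of XYIZ is 0.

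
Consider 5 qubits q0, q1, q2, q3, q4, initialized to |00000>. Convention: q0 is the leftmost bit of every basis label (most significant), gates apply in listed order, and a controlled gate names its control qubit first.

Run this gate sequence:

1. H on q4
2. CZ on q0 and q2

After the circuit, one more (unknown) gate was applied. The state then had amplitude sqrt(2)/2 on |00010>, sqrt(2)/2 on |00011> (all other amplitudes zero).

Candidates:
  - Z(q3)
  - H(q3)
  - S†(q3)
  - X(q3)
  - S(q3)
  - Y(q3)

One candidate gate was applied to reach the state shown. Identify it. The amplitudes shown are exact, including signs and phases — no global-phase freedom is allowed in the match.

The applied gate was X(q3).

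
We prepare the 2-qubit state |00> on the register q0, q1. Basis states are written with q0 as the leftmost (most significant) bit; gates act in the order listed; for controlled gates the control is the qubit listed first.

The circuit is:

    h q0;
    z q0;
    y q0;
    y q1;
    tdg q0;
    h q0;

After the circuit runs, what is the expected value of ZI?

The expectation value of ZI is sqrt(2)/2.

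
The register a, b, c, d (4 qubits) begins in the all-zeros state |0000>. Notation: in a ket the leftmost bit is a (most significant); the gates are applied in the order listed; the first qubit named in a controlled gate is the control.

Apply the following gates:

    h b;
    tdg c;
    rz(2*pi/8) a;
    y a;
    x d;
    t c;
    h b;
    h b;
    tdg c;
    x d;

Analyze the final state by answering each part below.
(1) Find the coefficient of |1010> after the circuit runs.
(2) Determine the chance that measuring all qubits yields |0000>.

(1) The final state's coefficient on |1010> equals 0. Key observation: steps 5-10 multiply out to the identity, so the circuit reduces to the remaining gates.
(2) Outcome |0000> occurs with probability 0.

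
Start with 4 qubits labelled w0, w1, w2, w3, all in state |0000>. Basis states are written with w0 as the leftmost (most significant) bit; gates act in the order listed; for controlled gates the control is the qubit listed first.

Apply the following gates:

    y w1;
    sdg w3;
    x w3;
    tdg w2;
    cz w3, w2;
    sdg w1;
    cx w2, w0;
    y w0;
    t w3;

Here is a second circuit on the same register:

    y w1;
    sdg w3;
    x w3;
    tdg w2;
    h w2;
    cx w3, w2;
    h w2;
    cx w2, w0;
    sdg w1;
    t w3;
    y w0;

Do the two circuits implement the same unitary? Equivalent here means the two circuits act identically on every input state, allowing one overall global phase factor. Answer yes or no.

Yes, they are equivalent — the unitaries differ by at most a global phase.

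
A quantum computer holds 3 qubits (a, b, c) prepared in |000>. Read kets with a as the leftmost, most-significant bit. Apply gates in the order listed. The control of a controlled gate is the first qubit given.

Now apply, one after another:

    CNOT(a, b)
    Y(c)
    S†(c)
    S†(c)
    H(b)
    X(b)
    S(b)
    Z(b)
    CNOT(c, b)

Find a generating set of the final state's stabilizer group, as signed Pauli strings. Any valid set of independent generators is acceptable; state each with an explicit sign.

One valid set of independent stabilizer generators is +IYI, +ZII, -IIZ (any independent generating set of the same group is equally correct).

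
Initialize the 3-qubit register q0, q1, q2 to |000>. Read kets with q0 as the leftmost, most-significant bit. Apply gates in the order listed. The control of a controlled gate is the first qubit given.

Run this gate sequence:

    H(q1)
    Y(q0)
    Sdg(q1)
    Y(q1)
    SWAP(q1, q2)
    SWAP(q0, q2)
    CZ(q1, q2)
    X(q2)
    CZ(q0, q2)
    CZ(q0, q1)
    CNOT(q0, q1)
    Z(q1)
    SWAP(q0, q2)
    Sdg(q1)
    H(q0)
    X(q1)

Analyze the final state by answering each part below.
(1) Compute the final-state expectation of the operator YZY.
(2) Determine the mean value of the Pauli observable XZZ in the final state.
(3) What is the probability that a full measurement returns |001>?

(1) The observable YZY averages to 0.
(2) The observable XZZ averages to -1.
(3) The probability of measuring |001> is 1/4.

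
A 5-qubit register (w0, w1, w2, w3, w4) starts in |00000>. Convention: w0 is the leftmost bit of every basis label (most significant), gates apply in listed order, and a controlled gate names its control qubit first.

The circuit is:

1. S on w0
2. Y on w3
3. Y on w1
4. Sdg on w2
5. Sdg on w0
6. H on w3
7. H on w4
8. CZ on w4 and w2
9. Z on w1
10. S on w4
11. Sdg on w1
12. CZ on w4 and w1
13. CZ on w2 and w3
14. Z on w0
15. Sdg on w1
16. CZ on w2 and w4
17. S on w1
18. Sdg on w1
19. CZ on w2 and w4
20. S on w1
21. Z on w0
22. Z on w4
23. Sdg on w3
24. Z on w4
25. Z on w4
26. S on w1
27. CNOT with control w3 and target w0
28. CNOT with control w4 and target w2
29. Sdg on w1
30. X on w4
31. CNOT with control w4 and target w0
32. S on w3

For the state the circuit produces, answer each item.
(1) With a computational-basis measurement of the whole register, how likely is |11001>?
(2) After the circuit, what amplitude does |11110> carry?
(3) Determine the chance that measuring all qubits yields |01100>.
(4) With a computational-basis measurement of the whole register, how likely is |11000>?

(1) A full measurement returns |11001> with probability 1/4. Key observation: the block from step 14 through step 21 cancels to the identity and can be dropped.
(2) The amplitude on |11110> is -1/2.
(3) A full measurement returns |01100> with probability 1/4.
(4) A full measurement returns |11000> with probability 0.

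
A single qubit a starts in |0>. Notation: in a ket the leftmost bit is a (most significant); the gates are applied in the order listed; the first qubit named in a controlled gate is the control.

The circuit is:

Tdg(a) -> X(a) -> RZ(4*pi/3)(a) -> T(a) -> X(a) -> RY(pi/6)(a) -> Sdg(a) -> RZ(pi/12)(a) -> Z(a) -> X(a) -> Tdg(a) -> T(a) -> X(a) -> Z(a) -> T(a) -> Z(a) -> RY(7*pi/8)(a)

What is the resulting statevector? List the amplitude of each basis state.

After the circuit, the state carries amplitude sqrt(2)*I*exp(-19*I*pi/24)*sin(7*pi/16)/4 + sqrt(2)*exp(7*I*pi/8)*cos(7*pi/16)/4 + sqrt(6)*exp(7*I*pi/8)*cos(7*pi/16)/4 - sqrt(6)*I*exp(-19*I*pi/24)*sin(7*pi/16)/4 on |0>, sqrt(6)*I*exp(-19*I*pi/24)*cos(7*pi/16)/4 - sqrt(2)*I*exp(-19*I*pi/24)*cos(7*pi/16)/4 + sqrt(2)*exp(7*I*pi/8)*sin(7*pi/16)/4 + sqrt(6)*exp(7*I*pi/8)*sin(7*pi/16)/4 on |1>. Key observation: the block from step 9 through step 14 cancels to the identity and can be dropped.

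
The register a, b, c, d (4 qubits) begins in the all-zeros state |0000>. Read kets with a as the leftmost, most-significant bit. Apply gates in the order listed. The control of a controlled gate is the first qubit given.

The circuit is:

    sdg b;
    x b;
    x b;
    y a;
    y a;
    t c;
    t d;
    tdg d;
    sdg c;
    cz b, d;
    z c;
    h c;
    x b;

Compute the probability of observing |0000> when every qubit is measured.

A full measurement returns |0000> with probability 0.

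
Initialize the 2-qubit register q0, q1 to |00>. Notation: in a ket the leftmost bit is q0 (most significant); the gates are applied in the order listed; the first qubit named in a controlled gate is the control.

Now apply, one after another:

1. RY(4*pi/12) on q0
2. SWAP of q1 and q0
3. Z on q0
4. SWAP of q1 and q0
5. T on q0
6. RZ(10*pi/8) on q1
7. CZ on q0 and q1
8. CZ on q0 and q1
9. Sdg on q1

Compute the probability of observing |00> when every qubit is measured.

Outcome |00> occurs with probability 3/4.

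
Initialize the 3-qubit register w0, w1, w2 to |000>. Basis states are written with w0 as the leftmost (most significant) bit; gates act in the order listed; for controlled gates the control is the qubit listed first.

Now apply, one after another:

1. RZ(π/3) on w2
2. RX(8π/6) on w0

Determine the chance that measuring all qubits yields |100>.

The probability of measuring |100> is 3/4.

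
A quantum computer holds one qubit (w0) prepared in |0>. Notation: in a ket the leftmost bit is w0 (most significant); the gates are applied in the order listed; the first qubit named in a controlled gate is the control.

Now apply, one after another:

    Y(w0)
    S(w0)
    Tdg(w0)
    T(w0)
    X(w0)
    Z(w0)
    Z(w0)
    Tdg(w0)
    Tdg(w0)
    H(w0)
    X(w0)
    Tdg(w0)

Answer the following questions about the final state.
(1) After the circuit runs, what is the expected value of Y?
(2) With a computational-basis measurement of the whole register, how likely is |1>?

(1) The observable Y averages to -sqrt(2)/2.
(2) A full measurement returns |1> with probability 1/2.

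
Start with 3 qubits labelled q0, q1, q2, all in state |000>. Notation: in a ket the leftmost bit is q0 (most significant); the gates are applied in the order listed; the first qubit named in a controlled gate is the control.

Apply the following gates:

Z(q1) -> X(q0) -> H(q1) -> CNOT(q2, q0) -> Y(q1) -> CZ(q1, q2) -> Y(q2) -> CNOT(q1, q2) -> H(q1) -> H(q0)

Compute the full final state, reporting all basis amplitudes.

The final amplitudes are -sqrt(2)/4 on |000>, sqrt(2)/4 on |001>, sqrt(2)/4 on |010>, sqrt(2)/4 on |011>, sqrt(2)/4 on |100>, -sqrt(2)/4 on |101>, -sqrt(2)/4 on |110>, -sqrt(2)/4 on |111>.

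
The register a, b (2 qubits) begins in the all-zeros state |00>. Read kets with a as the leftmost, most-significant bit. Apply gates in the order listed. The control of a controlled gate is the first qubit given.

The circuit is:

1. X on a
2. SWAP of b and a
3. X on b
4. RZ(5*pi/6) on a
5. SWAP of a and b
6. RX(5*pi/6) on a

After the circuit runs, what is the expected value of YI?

In the final state, YI has expectation -1/2.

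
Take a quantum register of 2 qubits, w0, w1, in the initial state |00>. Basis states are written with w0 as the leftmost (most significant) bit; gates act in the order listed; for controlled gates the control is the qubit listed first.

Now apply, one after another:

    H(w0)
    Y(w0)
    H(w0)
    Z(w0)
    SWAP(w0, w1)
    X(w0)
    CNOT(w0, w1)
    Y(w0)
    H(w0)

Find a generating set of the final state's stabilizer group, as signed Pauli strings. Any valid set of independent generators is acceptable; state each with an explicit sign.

The final state is stabilized by the group generated by +XI, +IZ; other independent generating sets are equally valid.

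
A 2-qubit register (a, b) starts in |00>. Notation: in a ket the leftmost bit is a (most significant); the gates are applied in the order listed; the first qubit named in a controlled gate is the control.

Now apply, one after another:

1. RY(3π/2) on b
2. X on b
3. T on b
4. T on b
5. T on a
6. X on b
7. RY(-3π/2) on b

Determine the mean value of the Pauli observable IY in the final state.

The observable IY averages to 1.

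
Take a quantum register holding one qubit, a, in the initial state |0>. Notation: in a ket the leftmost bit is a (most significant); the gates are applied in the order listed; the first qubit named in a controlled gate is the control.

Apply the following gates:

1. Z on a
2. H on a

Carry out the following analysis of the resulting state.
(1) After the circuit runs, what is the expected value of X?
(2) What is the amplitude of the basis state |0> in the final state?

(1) The observable X averages to 1.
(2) The final state's coefficient on |0> equals sqrt(2)/2.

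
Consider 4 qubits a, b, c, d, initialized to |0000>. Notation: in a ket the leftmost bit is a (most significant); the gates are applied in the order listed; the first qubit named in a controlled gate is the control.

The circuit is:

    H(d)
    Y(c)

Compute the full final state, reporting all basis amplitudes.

After the circuit, the state carries amplitude sqrt(2)*I/2 on |0010>, sqrt(2)*I/2 on |0011>, and 0 on every other basis state.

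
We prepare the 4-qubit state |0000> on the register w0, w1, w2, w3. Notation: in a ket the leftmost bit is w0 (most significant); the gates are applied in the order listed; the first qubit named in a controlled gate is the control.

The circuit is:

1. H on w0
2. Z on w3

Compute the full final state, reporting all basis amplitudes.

After the circuit, the state carries amplitude sqrt(2)/2 on |0000>, sqrt(2)/2 on |1000>, and 0 on every other basis state.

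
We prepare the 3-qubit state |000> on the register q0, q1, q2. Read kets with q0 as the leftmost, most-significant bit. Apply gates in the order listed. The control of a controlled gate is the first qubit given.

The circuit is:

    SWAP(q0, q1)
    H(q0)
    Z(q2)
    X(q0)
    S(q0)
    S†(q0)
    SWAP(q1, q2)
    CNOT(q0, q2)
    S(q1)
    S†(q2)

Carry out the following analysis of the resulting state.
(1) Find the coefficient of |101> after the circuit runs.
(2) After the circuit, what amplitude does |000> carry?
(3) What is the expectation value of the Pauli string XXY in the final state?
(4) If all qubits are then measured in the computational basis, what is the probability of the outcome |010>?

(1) |101> carries amplitude -sqrt(2)*I/2 in the final state.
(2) The amplitude on |000> is sqrt(2)/2.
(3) The observable XXY averages to 0.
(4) A full measurement returns |010> with probability 0.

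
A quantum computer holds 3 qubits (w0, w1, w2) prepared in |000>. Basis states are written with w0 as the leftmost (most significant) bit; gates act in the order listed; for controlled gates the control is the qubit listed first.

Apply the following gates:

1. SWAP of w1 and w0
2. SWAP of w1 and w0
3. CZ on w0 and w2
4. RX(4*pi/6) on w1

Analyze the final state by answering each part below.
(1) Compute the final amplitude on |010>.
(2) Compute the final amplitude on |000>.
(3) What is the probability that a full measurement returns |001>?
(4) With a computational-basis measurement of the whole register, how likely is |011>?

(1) |010> carries amplitude -sqrt(3)*I/2 in the final state. Key observation: the block from step 1 through step 2 cancels to the identity and can be dropped.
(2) The final state's coefficient on |000> equals 1/2.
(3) A full measurement returns |001> with probability 0.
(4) The probability of measuring |011> is 0.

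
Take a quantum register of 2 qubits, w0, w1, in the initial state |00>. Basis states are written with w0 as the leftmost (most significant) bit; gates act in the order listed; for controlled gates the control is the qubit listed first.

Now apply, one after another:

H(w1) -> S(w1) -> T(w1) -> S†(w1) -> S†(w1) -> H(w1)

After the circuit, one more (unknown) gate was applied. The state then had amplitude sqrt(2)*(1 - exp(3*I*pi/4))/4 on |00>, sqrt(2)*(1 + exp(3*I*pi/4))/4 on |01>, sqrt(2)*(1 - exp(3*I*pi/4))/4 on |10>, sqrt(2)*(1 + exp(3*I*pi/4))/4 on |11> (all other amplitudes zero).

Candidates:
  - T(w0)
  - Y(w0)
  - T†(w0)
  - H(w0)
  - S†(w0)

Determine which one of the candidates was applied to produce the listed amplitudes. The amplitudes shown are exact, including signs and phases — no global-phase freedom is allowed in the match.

It was H(w0) that produced the state shown.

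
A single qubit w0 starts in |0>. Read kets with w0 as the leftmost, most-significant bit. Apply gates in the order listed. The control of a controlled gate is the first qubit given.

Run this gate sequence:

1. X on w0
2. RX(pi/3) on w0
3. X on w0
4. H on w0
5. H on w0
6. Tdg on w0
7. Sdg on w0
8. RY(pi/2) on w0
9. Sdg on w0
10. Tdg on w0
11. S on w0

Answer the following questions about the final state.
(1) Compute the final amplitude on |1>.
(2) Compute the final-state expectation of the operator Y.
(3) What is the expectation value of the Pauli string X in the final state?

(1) The final state's coefficient on |1> equals -sqrt(6)*exp(3*I*pi/4)/4 + sqrt(2)*I/4. Key observation: gates 4-5 undo each other exactly, leaving only the rest of the circuit to track.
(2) The observable Y averages to -sqrt(2)/4 + sqrt(3)/4.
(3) The expectation value of X is sqrt(2)/4 + sqrt(3)/4.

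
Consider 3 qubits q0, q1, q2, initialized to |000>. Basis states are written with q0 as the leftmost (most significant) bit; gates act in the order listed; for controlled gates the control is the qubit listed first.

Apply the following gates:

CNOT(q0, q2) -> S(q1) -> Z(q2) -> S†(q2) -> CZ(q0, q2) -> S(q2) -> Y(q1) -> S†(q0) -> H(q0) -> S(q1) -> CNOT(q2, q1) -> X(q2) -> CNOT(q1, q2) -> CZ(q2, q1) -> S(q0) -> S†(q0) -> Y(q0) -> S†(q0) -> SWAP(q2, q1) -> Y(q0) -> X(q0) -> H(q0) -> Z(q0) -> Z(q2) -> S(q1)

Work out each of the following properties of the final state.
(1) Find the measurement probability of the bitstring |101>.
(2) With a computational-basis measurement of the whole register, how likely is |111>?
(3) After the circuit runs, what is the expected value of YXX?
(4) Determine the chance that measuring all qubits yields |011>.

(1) The probability of measuring |101> is 1/2.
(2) The probability of measuring |111> is 0.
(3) In the final state, YXX has expectation 0.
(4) A full measurement returns |011> with probability 0.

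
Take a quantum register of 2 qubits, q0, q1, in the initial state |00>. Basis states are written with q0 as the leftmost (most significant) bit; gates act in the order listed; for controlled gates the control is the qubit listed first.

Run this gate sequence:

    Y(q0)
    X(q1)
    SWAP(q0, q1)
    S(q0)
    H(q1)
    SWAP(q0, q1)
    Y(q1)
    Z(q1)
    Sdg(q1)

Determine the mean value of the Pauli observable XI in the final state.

The observable XI averages to -1.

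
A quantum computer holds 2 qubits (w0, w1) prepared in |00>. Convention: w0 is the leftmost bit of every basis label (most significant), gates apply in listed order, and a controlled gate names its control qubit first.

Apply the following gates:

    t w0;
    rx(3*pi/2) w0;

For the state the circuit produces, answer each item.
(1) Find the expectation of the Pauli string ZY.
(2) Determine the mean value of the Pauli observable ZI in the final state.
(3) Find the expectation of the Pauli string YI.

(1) The observable ZY averages to 0.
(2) The expectation value of ZI is 0.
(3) The observable YI averages to 1.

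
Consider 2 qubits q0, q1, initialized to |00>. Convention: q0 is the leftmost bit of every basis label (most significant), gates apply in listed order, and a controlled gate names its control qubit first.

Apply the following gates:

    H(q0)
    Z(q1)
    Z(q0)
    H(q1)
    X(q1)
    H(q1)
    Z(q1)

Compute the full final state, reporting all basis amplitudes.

The resulting statevector has amplitude sqrt(2)/2 on |00>, 0 on |01>, -sqrt(2)/2 on |10>, 0 on |11>. Key observation: gates 4-7 undo each other exactly, leaving only the rest of the circuit to track.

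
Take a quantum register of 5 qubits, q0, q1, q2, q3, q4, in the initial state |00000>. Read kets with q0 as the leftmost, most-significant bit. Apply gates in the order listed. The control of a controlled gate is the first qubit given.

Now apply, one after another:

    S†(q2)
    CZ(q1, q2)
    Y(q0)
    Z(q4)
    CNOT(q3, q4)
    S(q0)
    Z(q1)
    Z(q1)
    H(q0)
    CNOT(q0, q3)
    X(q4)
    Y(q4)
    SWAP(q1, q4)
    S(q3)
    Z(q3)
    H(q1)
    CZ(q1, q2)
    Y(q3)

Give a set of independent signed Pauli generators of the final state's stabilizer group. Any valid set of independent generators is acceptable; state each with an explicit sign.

One valid set of independent stabilizer generators is +XIIYI, +IXIII, -ZIIZI, +IIZII, +IIIIZ (any independent generating set of the same group is equally correct).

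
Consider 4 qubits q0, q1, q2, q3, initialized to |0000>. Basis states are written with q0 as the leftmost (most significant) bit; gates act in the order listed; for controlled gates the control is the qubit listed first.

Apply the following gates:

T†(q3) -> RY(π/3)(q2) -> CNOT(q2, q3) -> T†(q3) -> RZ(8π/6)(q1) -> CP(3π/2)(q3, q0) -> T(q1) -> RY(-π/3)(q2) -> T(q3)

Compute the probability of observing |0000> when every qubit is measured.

The probability of measuring |0000> is 9/16.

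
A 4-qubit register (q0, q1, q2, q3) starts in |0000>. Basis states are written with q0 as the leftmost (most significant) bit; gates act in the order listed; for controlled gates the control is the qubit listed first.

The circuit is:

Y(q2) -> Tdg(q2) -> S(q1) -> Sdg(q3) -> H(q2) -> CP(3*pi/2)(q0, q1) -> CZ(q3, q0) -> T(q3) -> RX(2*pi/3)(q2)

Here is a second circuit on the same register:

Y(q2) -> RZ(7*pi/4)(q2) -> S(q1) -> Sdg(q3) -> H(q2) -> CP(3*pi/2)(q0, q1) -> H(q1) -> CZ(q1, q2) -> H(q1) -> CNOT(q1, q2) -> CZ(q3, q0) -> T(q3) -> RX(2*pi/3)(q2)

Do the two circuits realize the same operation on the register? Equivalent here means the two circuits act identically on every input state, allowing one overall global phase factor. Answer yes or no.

No — the two circuits implement different unitaries, even allowing a global phase.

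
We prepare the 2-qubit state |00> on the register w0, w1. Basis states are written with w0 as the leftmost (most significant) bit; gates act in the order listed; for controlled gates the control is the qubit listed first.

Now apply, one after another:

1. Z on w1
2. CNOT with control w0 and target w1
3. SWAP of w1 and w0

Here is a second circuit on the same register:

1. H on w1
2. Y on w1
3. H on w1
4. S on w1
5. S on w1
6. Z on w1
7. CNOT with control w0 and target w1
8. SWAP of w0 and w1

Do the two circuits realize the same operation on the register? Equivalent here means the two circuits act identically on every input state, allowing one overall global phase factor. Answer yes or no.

No — the two circuits implement different unitaries, even allowing a global phase.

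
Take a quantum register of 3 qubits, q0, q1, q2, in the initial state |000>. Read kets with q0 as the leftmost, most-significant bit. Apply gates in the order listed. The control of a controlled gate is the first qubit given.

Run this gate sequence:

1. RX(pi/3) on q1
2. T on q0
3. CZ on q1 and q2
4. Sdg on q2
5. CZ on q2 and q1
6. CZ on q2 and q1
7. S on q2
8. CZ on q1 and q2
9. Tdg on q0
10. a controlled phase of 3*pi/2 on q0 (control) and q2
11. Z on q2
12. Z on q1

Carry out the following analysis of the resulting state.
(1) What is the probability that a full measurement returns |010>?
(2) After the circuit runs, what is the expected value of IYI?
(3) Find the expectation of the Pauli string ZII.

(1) A full measurement returns |010> with probability 1/4.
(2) The expectation value of IYI is sqrt(3)/2.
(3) The expectation value of ZII is 1.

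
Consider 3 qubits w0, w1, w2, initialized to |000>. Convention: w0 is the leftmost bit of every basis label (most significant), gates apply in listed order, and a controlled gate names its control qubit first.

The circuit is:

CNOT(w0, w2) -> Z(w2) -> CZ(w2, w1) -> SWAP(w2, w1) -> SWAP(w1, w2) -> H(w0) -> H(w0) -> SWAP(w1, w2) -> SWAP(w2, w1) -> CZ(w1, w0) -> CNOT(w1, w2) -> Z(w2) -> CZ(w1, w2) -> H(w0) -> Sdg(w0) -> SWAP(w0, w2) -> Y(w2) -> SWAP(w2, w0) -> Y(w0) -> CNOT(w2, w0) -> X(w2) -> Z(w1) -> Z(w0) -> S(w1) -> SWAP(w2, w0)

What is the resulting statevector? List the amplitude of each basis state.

The final amplitudes are sqrt(2)/2 on |100>, sqrt(2)*I/2 on |101>, and 0 on every other basis state. Key observation: the block from step 4 through step 9 cancels to the identity and can be dropped.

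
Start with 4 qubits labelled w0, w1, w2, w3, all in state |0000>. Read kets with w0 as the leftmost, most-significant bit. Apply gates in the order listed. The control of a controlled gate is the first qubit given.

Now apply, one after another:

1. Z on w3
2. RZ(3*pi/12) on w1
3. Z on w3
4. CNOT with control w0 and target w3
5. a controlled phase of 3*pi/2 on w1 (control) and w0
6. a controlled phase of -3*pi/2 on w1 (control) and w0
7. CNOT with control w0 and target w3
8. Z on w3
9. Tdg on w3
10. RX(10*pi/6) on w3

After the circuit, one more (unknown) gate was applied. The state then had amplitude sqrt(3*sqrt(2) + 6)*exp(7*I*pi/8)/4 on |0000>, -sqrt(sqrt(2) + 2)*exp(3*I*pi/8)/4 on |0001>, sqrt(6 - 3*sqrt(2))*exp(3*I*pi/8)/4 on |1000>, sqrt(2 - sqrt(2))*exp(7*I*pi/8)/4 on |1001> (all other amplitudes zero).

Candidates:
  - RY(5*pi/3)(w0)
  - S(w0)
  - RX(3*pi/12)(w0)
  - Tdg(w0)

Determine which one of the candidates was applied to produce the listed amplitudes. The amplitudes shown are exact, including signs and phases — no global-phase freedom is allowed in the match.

It was RX(3*pi/12)(w0) that produced the state shown. Key observation: gates 3-8 undo each other exactly, leaving only the rest of the circuit to track.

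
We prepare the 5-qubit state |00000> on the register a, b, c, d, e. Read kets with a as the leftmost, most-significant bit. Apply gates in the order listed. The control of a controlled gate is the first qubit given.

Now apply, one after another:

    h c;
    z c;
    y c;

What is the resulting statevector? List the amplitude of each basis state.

The final amplitudes are sqrt(2)*I/2 on |00000>, sqrt(2)*I/2 on |00100>, and 0 on every other basis state.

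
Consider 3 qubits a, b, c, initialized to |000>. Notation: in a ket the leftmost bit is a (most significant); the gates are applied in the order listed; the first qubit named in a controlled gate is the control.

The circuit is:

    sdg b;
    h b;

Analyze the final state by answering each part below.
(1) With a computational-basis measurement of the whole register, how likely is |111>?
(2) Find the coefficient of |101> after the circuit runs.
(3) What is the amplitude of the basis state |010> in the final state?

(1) A full measurement returns |111> with probability 0.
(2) The final state's coefficient on |101> equals 0.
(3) |010> carries amplitude sqrt(2)/2 in the final state.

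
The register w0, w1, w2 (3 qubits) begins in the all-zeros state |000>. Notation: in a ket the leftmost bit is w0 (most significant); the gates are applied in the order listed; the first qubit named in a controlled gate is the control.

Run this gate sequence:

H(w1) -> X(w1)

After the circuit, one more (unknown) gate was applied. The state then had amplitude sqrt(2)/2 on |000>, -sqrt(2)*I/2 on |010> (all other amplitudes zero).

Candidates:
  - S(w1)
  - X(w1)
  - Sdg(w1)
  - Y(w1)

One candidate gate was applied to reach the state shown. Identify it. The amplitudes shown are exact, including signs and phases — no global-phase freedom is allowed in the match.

It was Sdg(w1) that produced the state shown.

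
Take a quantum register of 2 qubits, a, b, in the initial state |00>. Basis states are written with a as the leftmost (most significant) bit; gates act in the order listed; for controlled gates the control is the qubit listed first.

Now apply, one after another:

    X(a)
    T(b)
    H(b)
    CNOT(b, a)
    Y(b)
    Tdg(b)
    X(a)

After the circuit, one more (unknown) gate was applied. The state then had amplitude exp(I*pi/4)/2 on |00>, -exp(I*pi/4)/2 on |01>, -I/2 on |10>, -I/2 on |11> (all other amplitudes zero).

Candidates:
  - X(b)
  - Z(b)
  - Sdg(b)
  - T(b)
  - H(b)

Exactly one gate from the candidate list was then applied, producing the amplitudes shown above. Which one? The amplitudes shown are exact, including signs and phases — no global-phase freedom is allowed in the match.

It was H(b) that produced the state shown.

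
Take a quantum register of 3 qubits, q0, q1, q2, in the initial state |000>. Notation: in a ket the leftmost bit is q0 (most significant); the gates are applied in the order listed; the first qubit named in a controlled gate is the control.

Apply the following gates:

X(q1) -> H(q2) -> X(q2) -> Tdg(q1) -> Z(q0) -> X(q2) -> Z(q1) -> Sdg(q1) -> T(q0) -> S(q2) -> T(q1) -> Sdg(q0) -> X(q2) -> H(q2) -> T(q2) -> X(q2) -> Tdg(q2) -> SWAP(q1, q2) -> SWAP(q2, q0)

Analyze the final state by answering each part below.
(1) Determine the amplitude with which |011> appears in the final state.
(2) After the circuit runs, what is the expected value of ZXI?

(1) The final state's coefficient on |011> equals 0.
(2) The expectation value of ZXI is 1.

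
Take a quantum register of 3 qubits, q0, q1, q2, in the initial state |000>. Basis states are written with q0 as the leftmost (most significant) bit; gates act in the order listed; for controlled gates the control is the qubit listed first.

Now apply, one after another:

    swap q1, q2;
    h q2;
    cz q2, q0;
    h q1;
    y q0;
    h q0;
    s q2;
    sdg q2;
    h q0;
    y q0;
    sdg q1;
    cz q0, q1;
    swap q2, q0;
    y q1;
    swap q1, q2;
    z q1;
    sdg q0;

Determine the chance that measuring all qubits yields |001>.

A full measurement returns |001> with probability 1/4.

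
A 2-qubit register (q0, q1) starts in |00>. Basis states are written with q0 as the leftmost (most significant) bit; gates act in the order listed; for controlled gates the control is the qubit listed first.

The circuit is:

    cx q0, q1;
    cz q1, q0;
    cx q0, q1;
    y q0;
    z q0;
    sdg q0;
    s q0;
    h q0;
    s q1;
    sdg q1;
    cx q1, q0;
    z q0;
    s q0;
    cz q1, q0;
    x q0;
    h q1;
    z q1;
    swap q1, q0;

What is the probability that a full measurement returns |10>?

The probability of measuring |10> is 1/4.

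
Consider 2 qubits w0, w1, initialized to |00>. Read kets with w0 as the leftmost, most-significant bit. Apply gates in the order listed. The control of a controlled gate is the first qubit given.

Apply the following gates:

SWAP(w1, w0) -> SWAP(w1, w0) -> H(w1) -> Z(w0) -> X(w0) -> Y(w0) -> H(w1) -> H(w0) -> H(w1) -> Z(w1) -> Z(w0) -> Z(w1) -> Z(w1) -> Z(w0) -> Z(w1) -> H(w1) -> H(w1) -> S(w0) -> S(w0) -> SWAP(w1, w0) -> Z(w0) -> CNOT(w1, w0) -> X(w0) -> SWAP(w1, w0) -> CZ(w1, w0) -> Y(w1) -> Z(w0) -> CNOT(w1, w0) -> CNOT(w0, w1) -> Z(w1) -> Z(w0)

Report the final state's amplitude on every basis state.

The resulting statevector has amplitude -1/2 on |00>, -1/2 on |01>, 1/2 on |10>, -1/2 on |11>.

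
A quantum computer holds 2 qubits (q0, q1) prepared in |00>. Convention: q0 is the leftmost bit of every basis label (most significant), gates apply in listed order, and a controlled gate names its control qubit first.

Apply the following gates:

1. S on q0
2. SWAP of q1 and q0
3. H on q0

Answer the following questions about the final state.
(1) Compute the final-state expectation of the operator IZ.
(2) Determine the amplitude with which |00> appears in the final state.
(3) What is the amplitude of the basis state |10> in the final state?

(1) In the final state, IZ has expectation 1.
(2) The amplitude on |00> is sqrt(2)/2.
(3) The final state's coefficient on |10> equals sqrt(2)/2.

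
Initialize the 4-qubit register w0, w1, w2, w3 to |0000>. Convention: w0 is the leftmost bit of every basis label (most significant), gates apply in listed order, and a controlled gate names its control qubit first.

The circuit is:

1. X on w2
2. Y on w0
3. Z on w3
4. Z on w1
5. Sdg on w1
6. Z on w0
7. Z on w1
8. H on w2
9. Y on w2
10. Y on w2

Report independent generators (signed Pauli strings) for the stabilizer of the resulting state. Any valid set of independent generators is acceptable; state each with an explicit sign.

The final state is stabilized by the group generated by -IIXI, -ZIII, +IZII, +IIIZ; other independent generating sets are equally valid.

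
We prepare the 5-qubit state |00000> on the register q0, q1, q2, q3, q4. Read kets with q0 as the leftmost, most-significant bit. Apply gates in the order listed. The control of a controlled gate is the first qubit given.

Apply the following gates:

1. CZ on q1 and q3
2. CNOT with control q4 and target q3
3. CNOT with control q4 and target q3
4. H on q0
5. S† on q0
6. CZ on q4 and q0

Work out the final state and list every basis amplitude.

The final amplitudes are sqrt(2)/2 on |00000>, -sqrt(2)*I/2 on |10000>, and 0 on every other basis state. Key observation: gates 2-3 undo each other exactly, leaving only the rest of the circuit to track.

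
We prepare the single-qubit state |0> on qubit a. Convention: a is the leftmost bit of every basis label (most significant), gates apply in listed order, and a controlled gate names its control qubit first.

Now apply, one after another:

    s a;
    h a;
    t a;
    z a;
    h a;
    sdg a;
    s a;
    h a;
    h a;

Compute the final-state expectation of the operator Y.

In the final state, Y has expectation sqrt(2)/2.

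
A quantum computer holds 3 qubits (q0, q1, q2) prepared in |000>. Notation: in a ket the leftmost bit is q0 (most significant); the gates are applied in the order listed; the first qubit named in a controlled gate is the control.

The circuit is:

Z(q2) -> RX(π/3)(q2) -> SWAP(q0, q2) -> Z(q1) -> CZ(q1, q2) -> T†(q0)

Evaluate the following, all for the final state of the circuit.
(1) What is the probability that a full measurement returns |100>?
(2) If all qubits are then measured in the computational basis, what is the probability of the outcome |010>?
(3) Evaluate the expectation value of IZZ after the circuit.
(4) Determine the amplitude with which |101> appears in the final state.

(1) Outcome |100> occurs with probability 1/4.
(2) The probability of measuring |010> is 0.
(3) The expectation value of IZZ is 1.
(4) The amplitude on |101> is 0.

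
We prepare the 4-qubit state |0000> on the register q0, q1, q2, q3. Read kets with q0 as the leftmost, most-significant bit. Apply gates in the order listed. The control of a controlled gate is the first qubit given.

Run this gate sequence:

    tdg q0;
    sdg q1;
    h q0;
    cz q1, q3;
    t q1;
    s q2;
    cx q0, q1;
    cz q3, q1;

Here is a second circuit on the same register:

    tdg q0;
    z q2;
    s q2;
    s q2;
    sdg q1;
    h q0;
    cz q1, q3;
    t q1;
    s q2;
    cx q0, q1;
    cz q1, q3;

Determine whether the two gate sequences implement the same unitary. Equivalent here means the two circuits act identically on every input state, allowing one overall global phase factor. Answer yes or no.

Yes — the two circuits implement the same unitary up to a global phase.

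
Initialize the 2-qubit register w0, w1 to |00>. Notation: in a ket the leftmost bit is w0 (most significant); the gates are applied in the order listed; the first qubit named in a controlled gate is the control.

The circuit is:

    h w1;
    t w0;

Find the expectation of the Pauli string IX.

In the final state, IX has expectation 1.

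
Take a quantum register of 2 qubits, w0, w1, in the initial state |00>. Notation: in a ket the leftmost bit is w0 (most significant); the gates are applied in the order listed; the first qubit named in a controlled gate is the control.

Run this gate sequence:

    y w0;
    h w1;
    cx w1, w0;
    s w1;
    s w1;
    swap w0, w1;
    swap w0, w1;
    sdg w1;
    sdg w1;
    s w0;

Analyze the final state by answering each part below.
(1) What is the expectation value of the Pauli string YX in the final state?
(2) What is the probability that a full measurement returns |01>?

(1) In the final state, YX has expectation 1. Key observation: the block from step 4 through step 9 cancels to the identity and can be dropped.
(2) Outcome |01> occurs with probability 1/2.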